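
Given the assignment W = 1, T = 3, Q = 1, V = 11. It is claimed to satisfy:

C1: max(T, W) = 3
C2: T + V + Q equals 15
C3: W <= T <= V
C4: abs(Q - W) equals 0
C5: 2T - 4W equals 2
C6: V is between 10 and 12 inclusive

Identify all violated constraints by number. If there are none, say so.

None — every constraint holds.

C1: max(3, 1) = 3 — OK.
C2: T + V + Q = 3 + 11 + 1 = 15 — OK.
C3: values 1 <= 3 <= 11 — OK.
C4: abs(1 - 1) = 0 — OK.
C5: 2T - 4W = 2(3) - 4(1) = 2 — OK.
C6: V = 11 lies in [10, 12] — OK.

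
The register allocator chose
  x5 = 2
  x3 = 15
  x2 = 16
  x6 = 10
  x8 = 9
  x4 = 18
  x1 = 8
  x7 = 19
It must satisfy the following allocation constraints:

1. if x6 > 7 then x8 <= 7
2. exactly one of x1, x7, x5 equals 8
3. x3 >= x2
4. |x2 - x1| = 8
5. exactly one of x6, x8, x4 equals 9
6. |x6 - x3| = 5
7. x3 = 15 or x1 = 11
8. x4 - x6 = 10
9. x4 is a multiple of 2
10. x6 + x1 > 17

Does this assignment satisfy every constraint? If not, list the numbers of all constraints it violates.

1. x6 = 10 > 7, so we need x8 ≤ 7; but x8 = 9 > 7 — does not hold.
2. x1=8, x7=19, x5=2; 1 of them equals 8 — holds.
3. x3 = 15, x2 = 16; 15 < 16 (want ≥) — does not hold.
4. |16 - 8| = 8 — holds.
5. x6=10, x8=9, x4=18; 1 of them equals 9 — holds.
6. |10 - 15| = 5 — holds.
7. x3 = 15 = 15 (first disjunct) — holds.
8. x4 - x6 = 18 - 10 = 8, not 10 — does not hold.
9. 18 / 2 = 9, so 2 divides 18 — holds.
10. x6 + x1 = 10 + 8 = 18; 18 > 17 — holds.

Violated: 1, 3, and 8.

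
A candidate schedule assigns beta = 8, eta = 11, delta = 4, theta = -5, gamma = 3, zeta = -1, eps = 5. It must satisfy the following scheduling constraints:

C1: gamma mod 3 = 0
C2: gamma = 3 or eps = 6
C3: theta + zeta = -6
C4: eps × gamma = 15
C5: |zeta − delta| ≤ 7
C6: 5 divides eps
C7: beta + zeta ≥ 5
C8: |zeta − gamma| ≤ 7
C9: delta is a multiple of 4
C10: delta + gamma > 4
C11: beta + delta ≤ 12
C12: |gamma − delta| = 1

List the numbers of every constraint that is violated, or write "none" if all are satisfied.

The assignment satisfies every constraint.

C1: 3 mod 3 = 0  holds
C2: gamma = 3 = 3 (first disjunct)  holds
C3: theta + zeta = -5 + (-1) = -6  holds
C4: eps × gamma = 5 × 3 = 15  holds
C5: |-1 − 4| = 5; 5 ≤ 7  holds
C6: 5 / 5 = 1, so 5 divides 5  holds
C7: beta + zeta = 8 + (-1) = 7; 7 ≥ 5  holds
C8: |-1 − 3| = 4; 4 ≤ 7  holds
C9: 4 / 4 = 1, so 4 divides 4  holds
C10: delta + gamma = 4 + 3 = 7; 7 > 4  holds
C11: beta + delta = 8 + 4 = 12; 12 ≤ 12  holds
C12: |3 − 4| = 1  holds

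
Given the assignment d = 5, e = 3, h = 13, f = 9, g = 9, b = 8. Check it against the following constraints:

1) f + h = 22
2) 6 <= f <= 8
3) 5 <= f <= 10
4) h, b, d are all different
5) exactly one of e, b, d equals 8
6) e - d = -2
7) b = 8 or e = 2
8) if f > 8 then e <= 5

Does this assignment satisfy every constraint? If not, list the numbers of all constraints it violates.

Violated: 2.

1) f + h = 9 + 13 = 22  yes
2) f = 9 is outside [6, 8]  no
3) f = 9 lies in [5, 10]  yes
4) values 13, 8, 5 are pairwise distinct  yes
5) e=3, b=8, d=5; 1 of them equals 8  yes
6) e - d = 3 - 5 = -2  yes
7) b = 8 = 8 (first disjunct)  yes
8) f = 9 > 8, so we need e ≤ 5; e = 3 ≤ 5  yes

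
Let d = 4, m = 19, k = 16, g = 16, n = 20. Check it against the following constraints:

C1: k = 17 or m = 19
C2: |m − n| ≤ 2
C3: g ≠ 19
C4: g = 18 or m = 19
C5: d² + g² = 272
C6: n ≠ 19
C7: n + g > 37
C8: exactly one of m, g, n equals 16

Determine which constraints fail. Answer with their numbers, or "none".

C1: k = 16 ≠ 17, but m = 19 = 19 (second disjunct) — satisfied.
C2: |19 − 20| = 1; 1 ≤ 2 — satisfied.
C3: g = 16, and 16 ≠ 19 — satisfied.
C4: g = 16 ≠ 18, but m = 19 = 19 (second disjunct) — satisfied.
C5: d² + g² = 4² + 16² = 16 + 256 = 272 — satisfied.
C6: n = 20, and 20 ≠ 19 — satisfied.
C7: n + g = 20 + 16 = 36; 36 ≤ 37, bound 37 not met — violated.
C8: m=19, g=16, n=20; 1 of them equals 16 — satisfied.

Violated: 7.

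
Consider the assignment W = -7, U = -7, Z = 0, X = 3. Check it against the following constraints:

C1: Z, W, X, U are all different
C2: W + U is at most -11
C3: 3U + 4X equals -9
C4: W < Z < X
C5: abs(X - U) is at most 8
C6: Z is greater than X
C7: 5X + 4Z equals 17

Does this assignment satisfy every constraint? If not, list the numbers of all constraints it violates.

C1: W = U = -7, not all different — violated.
C2: W + U = -7 + (-7) = -14; -14 ≤ -11 — OK.
C3: 3U + 4X = 3(-7) + 4(3) = -9 — OK.
C4: values -7 < 0 < 3 — OK.
C5: abs(3 - (-7)) = 10; 10 > 8, exceeds bound 8 — violated.
C6: Z = 0, X = 3; 0 ≤ 3 (want >) — violated.
C7: 5X + 4Z = 5(3) + 4(0) = 15, not 17 — violated.

Violated: 1, 5, 6, 7.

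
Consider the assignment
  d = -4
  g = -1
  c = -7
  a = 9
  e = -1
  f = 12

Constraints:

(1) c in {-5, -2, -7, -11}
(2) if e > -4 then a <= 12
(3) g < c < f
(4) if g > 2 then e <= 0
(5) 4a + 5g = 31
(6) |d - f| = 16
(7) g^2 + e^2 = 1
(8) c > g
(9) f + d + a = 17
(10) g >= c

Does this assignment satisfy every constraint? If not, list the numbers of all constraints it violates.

(1) c = -7 is in {-5, -2, -7, -11} — satisfied.
(2) e = -1 > -4, so we need a ≤ 12; a = 9 ≤ 12 — satisfied.
(3) values -1, -7, 12; g = -1 is not < c = -7 — violated.
(4) g = -1, not > 2; antecedent false, conditional vacuously true — satisfied.
(5) 4a + 5g = 4(9) + 5(-1) = 31 — satisfied.
(6) |-4 - 12| = 16 — satisfied.
(7) g^2 + e^2 = (-1)^2 + (-1)^2 = 1 + 1 = 2, not 1 — violated.
(8) c = -7, g = -1; -7 ≤ -1 (want >) — violated.
(9) f + d + a = 12 + (-4) + 9 = 17 — satisfied.
(10) g = -1, c = -7; -1 ≥ -7 — satisfied.

Constraints 3, 7, and 8 are violated.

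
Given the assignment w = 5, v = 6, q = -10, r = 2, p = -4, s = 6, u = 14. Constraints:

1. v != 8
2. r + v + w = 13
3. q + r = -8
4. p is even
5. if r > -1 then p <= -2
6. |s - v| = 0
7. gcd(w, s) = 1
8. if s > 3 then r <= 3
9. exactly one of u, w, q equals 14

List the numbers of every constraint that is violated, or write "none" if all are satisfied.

Yes — all constraints hold.

1. v = 6, and 6 ≠ 8 — OK.
2. r + v + w = 2 + 6 + 5 = 13 — OK.
3. q + r = -10 + 2 = -8 — OK.
4. p = -4 is even — OK.
5. r = 2 > -1, so we need p ≤ -2; p = -4 ≤ -2 — OK.
6. |6 - 6| = 0 — OK.
7. gcd(5, 6) = 1 — OK.
8. s = 6 > 3, so we need r ≤ 3; r = 2 ≤ 3 — OK.
9. u=14, w=5, q=-10; 1 of them equals 14 — OK.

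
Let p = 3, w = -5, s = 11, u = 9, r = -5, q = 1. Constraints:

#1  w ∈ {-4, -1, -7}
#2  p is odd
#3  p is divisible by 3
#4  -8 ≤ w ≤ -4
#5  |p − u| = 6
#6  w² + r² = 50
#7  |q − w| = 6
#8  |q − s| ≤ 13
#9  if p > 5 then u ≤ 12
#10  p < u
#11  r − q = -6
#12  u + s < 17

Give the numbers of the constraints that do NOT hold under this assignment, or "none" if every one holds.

#1 w = -5 is not in {-4, -1, -7} — violated.
#2 p = 3 is odd — satisfied.
#3 3 / 3 = 1, so 3 divides 3 — satisfied.
#4 w = -5 lies in [-8, -4] — satisfied.
#5 |3 − 9| = 6 — satisfied.
#6 w² + r² = (-5)² + (-5)² = 25 + 25 = 50 — satisfied.
#7 |1 − (-5)| = 6 — satisfied.
#8 |1 − 11| = 10; 10 ≤ 13 — satisfied.
#9 p = 3, not > 5; antecedent false, conditional vacuously true — satisfied.
#10 p = 3, u = 9; 3 < 9 — satisfied.
#11 r − q = -5 − 1 = -6 — satisfied.
#12 u + s = 9 + 11 = 20; 20 ≥ 17, bound 17 not met — violated.

Constraints 1 and 12 are violated.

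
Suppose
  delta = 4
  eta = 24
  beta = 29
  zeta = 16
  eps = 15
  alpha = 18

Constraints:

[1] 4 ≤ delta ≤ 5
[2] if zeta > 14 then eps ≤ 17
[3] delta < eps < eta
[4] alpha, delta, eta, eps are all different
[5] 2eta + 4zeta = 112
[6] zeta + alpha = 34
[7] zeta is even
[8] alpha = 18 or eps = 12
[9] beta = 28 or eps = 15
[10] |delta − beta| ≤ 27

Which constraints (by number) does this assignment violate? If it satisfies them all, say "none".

[1] delta = 4 lies in [4, 5] — holds.
[2] zeta = 16 > 14, so we need eps ≤ 17; eps = 15 ≤ 17 — holds.
[3] values 4 < 15 < 24 — holds.
[4] values 18, 4, 24, 15 are pairwise distinct — holds.
[5] 2eta + 4zeta = 2(24) + 4(16) = 112 — holds.
[6] zeta + alpha = 16 + 18 = 34 — holds.
[7] zeta = 16 is even — holds.
[8] alpha = 18 = 18 (first disjunct) — holds.
[9] beta = 29 ≠ 28, but eps = 15 = 15 (second disjunct) — holds.
[10] |4 − 29| = 25; 25 ≤ 27 — holds.

All constraints are satisfied.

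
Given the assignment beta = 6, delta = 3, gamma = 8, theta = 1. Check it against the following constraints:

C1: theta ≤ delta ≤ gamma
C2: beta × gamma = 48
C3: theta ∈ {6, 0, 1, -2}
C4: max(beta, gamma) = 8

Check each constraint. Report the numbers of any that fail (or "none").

C1: values 1 ≤ 3 ≤ 8  ✔
C2: beta × gamma = 6 × 8 = 48  ✔
C3: theta = 1 is in {6, 0, 1, -2}  ✔
C4: max(6, 8) = 8  ✔

Yes — all constraints hold.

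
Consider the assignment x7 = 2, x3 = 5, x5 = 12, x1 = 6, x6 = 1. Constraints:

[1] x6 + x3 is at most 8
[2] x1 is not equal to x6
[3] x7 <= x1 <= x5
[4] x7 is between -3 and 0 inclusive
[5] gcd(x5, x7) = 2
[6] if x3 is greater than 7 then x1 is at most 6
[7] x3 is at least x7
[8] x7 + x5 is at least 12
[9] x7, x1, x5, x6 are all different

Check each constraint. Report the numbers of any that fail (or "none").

No — constraint 4 is not satisfied.

[1] x6 + x3 = 1 + 5 = 6; 6 ≤ 8 — OK.
[2] x1 = 6, x6 = 1; distinct — OK.
[3] values 2 <= 6 <= 12 — OK.
[4] x7 = 2 is outside [-3, 0] — violated.
[5] gcd(12, 2) = 2 — OK.
[6] x3 = 5, not > 7; antecedent false, conditional vacuously true — OK.
[7] x3 = 5, x7 = 2; 5 ≥ 2 — OK.
[8] x7 + x5 = 2 + 12 = 14; 14 ≥ 12 — OK.
[9] values 2, 6, 12, 1 are pairwise distinct — OK.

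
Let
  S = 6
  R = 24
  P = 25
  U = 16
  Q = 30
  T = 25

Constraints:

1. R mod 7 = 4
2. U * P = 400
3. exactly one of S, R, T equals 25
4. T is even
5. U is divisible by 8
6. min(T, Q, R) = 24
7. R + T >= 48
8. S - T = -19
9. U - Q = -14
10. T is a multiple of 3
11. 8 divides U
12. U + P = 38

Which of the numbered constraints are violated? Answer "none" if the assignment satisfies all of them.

1. 24 mod 7 = 3, not 4 — does not hold.
2. U * P = 16 * 25 = 400 — holds.
3. S=6, R=24, T=25; 1 of them equals 25 — holds.
4. T = 25 is odd — does not hold.
5. 16 / 8 = 2, so 8 divides 16 — holds.
6. min(25, 30, 24) = 24 — holds.
7. R + T = 24 + 25 = 49; 49 ≥ 48 — holds.
8. S - T = 6 - 25 = -19 — holds.
9. U - Q = 16 - 30 = -14 — holds.
10. 25 = 3*8 + 1, so 3 does not divide 25 — does not hold.
11. 16 / 8 = 2, so 8 divides 16 — holds.
12. U + P = 16 + 25 = 41, not 38 — does not hold.

Constraints 1, 4, 10, and 12 are violated.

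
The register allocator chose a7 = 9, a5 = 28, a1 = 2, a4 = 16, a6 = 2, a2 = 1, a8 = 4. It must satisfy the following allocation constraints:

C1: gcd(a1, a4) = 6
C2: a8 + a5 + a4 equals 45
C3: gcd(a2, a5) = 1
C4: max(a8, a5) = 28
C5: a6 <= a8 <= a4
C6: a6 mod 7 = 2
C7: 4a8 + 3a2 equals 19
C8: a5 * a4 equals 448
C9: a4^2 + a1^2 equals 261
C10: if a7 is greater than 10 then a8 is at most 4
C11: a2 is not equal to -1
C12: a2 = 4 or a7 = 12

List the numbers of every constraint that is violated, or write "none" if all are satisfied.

C1: gcd(2, 16) = 2, not 6 — fails.
C2: a8 + a5 + a4 = 4 + 28 + 16 = 48, not 45 — fails.
C3: gcd(1, 28) = 1 — holds.
C4: max(4, 28) = 28 — holds.
C5: values 2 <= 4 <= 16 — holds.
C6: 2 mod 7 = 2 — holds.
C7: 4a8 + 3a2 = 4(4) + 3(1) = 19 — holds.
C8: a5 * a4 = 28 * 16 = 448 — holds.
C9: a4^2 + a1^2 = 16^2 + 2^2 = 256 + 4 = 260, not 261 — fails.
C10: a7 = 9, not > 10; antecedent false, conditional vacuously true — holds.
C11: a2 = 1, and 1 ≠ -1 — holds.
C12: a2 = 1 ≠ 4 and a7 = 9 ≠ 12; both disjuncts false — fails.

The assignment fails constraints 1, 2, 9, 12.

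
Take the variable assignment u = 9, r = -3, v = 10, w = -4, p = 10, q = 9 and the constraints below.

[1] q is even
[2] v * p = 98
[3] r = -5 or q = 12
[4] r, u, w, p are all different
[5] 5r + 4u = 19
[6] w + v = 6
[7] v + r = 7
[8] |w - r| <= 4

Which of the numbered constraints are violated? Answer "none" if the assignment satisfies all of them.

[1] q = 9 is odd  ✗
[2] v * p = 10 * 10 = 100, not 98  ✗
[3] r = -3 ≠ -5 and q = 9 ≠ 12; both disjuncts false  ✗
[4] values -3, 9, -4, 10 are pairwise distinct  ✓
[5] 5r + 4u = 5(-3) + 4(9) = 21, not 19  ✗
[6] w + v = -4 + 10 = 6  ✓
[7] v + r = 10 + (-3) = 7  ✓
[8] |-4 - (-3)| = 1; 1 ≤ 4  ✓

Constraints 1, 2, 3, and 5 are violated.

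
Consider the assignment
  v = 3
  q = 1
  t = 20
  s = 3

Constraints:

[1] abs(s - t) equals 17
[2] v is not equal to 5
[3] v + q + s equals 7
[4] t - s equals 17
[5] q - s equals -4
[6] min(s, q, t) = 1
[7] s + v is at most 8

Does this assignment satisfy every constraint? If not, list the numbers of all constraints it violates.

No — constraint 5 is not satisfied.

[1] abs(3 - 20) = 17  holds
[2] v = 3, and 3 ≠ 5  holds
[3] v + q + s = 3 + 1 + 3 = 7  holds
[4] t - s = 20 - 3 = 17  holds
[5] q - s = 1 - 3 = -2, not -4  fails
[6] min(3, 1, 20) = 1  holds
[7] s + v = 3 + 3 = 6; 6 ≤ 8  holds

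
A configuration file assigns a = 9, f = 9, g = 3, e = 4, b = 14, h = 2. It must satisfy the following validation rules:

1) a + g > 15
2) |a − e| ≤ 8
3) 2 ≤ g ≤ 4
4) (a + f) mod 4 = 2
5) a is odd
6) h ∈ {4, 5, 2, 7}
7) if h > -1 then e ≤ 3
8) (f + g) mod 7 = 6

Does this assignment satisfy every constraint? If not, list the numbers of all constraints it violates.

Constraints 1, 7, 8 are violated.

1) a + g = 9 + 3 = 12; 12 ≤ 15, bound 15 not met — violated.
2) |9 − 4| = 5; 5 ≤ 8 — satisfied.
3) g = 3 lies in [2, 4] — satisfied.
4) a + f = 18; 18 mod 4 = 2 — satisfied.
5) a = 9 is odd — satisfied.
6) h = 2 is in {4, 5, 2, 7} — satisfied.
7) h = 2 > -1, so we need e ≤ 3; but e = 4 > 3 — violated.
8) f + g = 12; 12 mod 7 = 5, not 6 — violated.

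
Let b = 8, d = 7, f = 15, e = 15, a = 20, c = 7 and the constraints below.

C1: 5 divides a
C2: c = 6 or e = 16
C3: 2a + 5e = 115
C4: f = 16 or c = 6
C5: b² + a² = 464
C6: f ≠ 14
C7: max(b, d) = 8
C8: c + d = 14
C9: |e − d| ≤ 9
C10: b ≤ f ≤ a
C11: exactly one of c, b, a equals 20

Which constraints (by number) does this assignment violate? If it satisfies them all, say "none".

C1: 20 / 5 = 4, so 5 divides 20 — holds.
C2: c = 7 ≠ 6 and e = 15 ≠ 16; both disjuncts false — fails.
C3: 2a + 5e = 2(20) + 5(15) = 115 — holds.
C4: f = 15 ≠ 16 and c = 7 ≠ 6; both disjuncts false — fails.
C5: b² + a² = 8² + 20² = 64 + 400 = 464 — holds.
C6: f = 15, and 15 ≠ 14 — holds.
C7: max(8, 7) = 8 — holds.
C8: c + d = 7 + 7 = 14 — holds.
C9: |15 − 7| = 8; 8 ≤ 9 — holds.
C10: values 8 ≤ 15 ≤ 20 — holds.
C11: c=7, b=8, a=20; 1 of them equals 20 — holds.

Violated: 2 and 4.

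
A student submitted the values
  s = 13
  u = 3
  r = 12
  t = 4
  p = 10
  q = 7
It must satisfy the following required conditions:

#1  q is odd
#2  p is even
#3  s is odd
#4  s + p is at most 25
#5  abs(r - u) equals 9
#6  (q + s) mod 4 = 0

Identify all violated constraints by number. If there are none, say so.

Yes — all constraints hold.

#1 q = 7 is odd — satisfied.
#2 p = 10 is even — satisfied.
#3 s = 13 is odd — satisfied.
#4 s + p = 13 + 10 = 23; 23 ≤ 25 — satisfied.
#5 abs(12 - 3) = 9 — satisfied.
#6 q + s = 20; 20 mod 4 = 0 — satisfied.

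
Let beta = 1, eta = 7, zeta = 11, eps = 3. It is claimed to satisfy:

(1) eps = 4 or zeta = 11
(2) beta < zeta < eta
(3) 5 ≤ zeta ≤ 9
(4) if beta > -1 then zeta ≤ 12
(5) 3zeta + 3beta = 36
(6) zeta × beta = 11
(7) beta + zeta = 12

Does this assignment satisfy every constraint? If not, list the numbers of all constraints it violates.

Constraints 2 and 3 do not hold.

(1) eps = 3 ≠ 4, but zeta = 11 = 11 (second disjunct)  true
(2) values 1, 11, 7; zeta = 11 is not < eta = 7  false
(3) zeta = 11 is outside [5, 9]  false
(4) beta = 1 > -1, so we need zeta ≤ 12; zeta = 11 ≤ 12  true
(5) 3zeta + 3beta = 3(11) + 3(1) = 36  true
(6) zeta × beta = 11 × 1 = 11  true
(7) beta + zeta = 1 + 11 = 12  true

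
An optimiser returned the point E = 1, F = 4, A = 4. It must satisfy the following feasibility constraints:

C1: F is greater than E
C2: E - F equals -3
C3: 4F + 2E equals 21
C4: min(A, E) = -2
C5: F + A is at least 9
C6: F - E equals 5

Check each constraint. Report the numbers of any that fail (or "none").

No — constraints 3, 4, 5, and 6 are not satisfied.

C1: F = 4, E = 1; 4 > 1  holds
C2: E - F = 1 - 4 = -3  holds
C3: 4F + 2E = 4(4) + 2(1) = 18, not 21  fails
C4: min(4, 1) = 1, not -2  fails
C5: F + A = 4 + 4 = 8; 8 < 9, bound 9 not met  fails
C6: F - E = 4 - 1 = 3, not 5  fails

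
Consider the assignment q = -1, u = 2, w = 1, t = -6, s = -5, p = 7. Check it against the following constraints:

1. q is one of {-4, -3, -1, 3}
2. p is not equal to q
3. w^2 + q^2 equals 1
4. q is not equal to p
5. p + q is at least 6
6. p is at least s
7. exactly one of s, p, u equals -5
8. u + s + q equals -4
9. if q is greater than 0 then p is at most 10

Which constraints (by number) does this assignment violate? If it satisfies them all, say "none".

1. q = -1 is in {-4, -3, -1, 3}  ✔
2. p = 7, q = -1; distinct  ✔
3. w^2 + q^2 = 1^2 + (-1)^2 = 1 + 1 = 2, not 1  ✘
4. q = -1, p = 7; distinct  ✔
5. p + q = 7 + (-1) = 6; 6 ≥ 6  ✔
6. p = 7, s = -5; 7 ≥ -5  ✔
7. s=-5, p=7, u=2; 1 of them equals -5  ✔
8. u + s + q = 2 + (-5) + (-1) = -4  ✔
9. q = -1, not > 0; antecedent false, conditional vacuously true  ✔

No — constraint 3 is not satisfied.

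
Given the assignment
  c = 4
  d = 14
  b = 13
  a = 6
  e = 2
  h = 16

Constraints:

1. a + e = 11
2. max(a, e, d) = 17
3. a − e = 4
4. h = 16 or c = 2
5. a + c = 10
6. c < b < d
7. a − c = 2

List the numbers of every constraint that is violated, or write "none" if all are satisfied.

No — constraints 1, 2 are not satisfied.

1. a + e = 6 + 2 = 8, not 11  false
2. max(6, 2, 14) = 14, not 17  false
3. a − e = 6 − 2 = 4  true
4. h = 16 = 16 (first disjunct)  true
5. a + c = 6 + 4 = 10  true
6. values 4 < 13 < 14  true
7. a − c = 6 − 4 = 2  true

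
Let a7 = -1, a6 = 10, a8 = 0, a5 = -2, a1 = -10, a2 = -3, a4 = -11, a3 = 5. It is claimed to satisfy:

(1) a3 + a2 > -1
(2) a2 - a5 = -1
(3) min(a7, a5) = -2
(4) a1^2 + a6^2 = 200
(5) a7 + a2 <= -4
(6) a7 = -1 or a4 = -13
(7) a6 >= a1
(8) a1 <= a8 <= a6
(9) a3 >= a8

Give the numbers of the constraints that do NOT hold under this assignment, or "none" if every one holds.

All constraints are satisfied.

(1) a3 + a2 = 5 + (-3) = 2; 2 > -1  OK
(2) a2 - a5 = -3 - (-2) = -1  OK
(3) min(-1, -2) = -2  OK
(4) a1^2 + a6^2 = (-10)^2 + 10^2 = 100 + 100 = 200  OK
(5) a7 + a2 = -1 + (-3) = -4; -4 ≤ -4  OK
(6) a7 = -1 = -1 (first disjunct)  OK
(7) a6 = 10, a1 = -10; 10 ≥ -10  OK
(8) values -10 <= 0 <= 10  OK
(9) a3 = 5, a8 = 0; 5 ≥ 0  OK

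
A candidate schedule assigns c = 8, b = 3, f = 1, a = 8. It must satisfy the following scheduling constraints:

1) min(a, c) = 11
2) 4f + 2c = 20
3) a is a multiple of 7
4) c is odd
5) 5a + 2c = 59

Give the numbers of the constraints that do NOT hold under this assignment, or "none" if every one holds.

1) min(8, 8) = 8, not 11 — fails.
2) 4f + 2c = 4(1) + 2(8) = 20 — holds.
3) 8 = 7*1 + 1, so 7 does not divide 8 — fails.
4) c = 8 is even — fails.
5) 5a + 2c = 5(8) + 2(8) = 56, not 59 — fails.

Constraints 1, 3, 4, and 5 do not hold.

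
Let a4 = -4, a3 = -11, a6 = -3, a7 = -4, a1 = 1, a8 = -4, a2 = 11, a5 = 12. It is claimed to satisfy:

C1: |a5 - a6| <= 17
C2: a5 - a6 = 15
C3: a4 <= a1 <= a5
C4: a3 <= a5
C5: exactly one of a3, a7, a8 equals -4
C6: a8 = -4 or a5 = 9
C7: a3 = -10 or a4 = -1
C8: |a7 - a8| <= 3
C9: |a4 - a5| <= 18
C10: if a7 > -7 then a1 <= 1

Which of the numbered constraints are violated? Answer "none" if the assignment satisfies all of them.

C1: |12 - (-3)| = 15; 15 ≤ 17 — holds.
C2: a5 - a6 = 12 - (-3) = 15 — holds.
C3: values -4 <= 1 <= 12 — holds.
C4: a3 = -11, a5 = 12; -11 ≤ 12 — holds.
C5: a3=-11, a7=-4, a8=-4; 2 of them equal -4, not exactly one — does not hold.
C6: a8 = -4 = -4 (first disjunct) — holds.
C7: a3 = -11 ≠ -10 and a4 = -4 ≠ -1; both disjuncts false — does not hold.
C8: |-4 - (-4)| = 0; 0 ≤ 3 — holds.
C9: |-4 - 12| = 16; 16 ≤ 18 — holds.
C10: a7 = -4 > -7, so we need a1 ≤ 1; a1 = 1 ≤ 1 — holds.

Violated: 5 and 7.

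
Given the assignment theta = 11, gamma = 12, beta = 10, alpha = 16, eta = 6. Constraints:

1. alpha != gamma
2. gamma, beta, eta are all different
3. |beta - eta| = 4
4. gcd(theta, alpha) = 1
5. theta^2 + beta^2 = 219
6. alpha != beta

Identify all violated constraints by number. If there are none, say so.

No — constraint 5 is not satisfied.

1. alpha = 16, gamma = 12; distinct — holds.
2. values 12, 10, 6 are pairwise distinct — holds.
3. |10 - 6| = 4 — holds.
4. gcd(11, 16) = 1 — holds.
5. theta^2 + beta^2 = 11^2 + 10^2 = 121 + 100 = 221, not 219 — fails.
6. alpha = 16, beta = 10; distinct — holds.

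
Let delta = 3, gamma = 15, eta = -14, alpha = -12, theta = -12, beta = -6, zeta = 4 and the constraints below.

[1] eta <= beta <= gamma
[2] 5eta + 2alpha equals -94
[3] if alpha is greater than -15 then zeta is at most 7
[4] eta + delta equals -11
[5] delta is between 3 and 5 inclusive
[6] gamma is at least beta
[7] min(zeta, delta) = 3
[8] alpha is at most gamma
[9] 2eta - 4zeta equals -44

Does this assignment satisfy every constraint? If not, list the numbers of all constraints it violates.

No violations.

[1] values -14 <= -6 <= 15  ✓
[2] 5eta + 2alpha = 5(-14) + 2(-12) = -94  ✓
[3] alpha = -12 > -15, so we need zeta ≤ 7; zeta = 4 ≤ 7  ✓
[4] eta + delta = -14 + 3 = -11  ✓
[5] delta = 3 lies in [3, 5]  ✓
[6] gamma = 15, beta = -6; 15 ≥ -6  ✓
[7] min(4, 3) = 3  ✓
[8] alpha = -12, gamma = 15; -12 ≤ 15  ✓
[9] 2eta - 4zeta = 2(-14) - 4(4) = -44  ✓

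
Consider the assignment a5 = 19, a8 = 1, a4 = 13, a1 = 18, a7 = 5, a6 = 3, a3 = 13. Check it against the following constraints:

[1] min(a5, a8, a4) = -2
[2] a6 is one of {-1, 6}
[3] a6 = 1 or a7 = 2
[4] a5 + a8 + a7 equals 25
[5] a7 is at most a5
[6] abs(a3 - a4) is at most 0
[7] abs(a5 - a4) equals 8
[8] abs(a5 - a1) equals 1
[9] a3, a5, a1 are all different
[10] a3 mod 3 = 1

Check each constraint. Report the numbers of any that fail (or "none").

No — constraints 1, 2, 3, 7 are not satisfied.

[1] min(19, 1, 13) = 1, not -2 — violated.
[2] a6 = 3 is not in {-1, 6} — violated.
[3] a6 = 3 ≠ 1 and a7 = 5 ≠ 2; both disjuncts false — violated.
[4] a5 + a8 + a7 = 19 + 1 + 5 = 25 — satisfied.
[5] a7 = 5, a5 = 19; 5 ≤ 19 — satisfied.
[6] abs(13 - 13) = 0; 0 ≤ 0 — satisfied.
[7] abs(19 - 13) = 6, not 8 — violated.
[8] abs(19 - 18) = 1 — satisfied.
[9] values 13, 19, 18 are pairwise distinct — satisfied.
[10] 13 mod 3 = 1 — satisfied.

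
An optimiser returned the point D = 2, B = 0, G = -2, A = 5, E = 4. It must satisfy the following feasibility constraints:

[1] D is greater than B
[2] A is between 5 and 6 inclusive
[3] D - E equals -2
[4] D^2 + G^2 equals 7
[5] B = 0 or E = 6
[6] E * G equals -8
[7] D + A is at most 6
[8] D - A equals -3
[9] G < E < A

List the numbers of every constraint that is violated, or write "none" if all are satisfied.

No — constraints 4, 7 are not satisfied.

[1] D = 2, B = 0; 2 > 0 — holds.
[2] A = 5 lies in [5, 6] — holds.
[3] D - E = 2 - 4 = -2 — holds.
[4] D^2 + G^2 = 2^2 + (-2)^2 = 4 + 4 = 8, not 7 — does not hold.
[5] B = 0 = 0 (first disjunct) — holds.
[6] E * G = 4 * (-2) = -8 — holds.
[7] D + A = 2 + 5 = 7; 7 > 6, bound 6 not met — does not hold.
[8] D - A = 2 - 5 = -3 — holds.
[9] values -2 < 4 < 5 — holds.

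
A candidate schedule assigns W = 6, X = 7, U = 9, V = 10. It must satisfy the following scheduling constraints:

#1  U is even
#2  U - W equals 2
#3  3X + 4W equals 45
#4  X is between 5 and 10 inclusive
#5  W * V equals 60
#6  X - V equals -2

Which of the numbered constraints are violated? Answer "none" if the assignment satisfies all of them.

Violated: 1, 2, 6.

#1 U = 9 is odd — violated.
#2 U - W = 9 - 6 = 3, not 2 — violated.
#3 3X + 4W = 3(7) + 4(6) = 45 — satisfied.
#4 X = 7 lies in [5, 10] — satisfied.
#5 W * V = 6 * 10 = 60 — satisfied.
#6 X - V = 7 - 10 = -3, not -2 — violated.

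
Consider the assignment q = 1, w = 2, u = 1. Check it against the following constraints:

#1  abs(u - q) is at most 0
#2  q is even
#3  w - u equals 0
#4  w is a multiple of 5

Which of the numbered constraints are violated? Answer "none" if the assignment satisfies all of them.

Violated: 2, 3, 4.

#1 abs(1 - 1) = 0; 0 ≤ 0 — satisfied.
#2 q = 1 is odd — violated.
#3 w - u = 2 - 1 = 1, not 0 — violated.
#4 2 = 5*0 + 2, so 5 does not divide 2 — violated.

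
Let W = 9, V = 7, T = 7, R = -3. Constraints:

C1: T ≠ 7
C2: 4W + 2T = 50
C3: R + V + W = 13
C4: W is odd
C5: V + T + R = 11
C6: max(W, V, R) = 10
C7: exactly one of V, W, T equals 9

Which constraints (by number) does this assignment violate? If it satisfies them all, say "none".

Constraints 1, 6 do not hold.

C1: T = 7, but 7 is required to differ — violated.
C2: 4W + 2T = 4(9) + 2(7) = 50 — OK.
C3: R + V + W = -3 + 7 + 9 = 13 — OK.
C4: W = 9 is odd — OK.
C5: V + T + R = 7 + 7 + (-3) = 11 — OK.
C6: max(9, 7, -3) = 9, not 10 — violated.
C7: V=7, W=9, T=7; 1 of them equals 9 — OK.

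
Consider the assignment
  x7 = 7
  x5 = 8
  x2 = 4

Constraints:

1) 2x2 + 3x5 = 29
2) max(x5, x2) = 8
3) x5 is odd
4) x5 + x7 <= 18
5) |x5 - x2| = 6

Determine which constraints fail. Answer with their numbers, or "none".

1) 2x2 + 3x5 = 2(4) + 3(8) = 32, not 29 — fails.
2) max(8, 4) = 8 — holds.
3) x5 = 8 is even — fails.
4) x5 + x7 = 8 + 7 = 15; 15 ≤ 18 — holds.
5) |8 - 4| = 4, not 6 — fails.

No — constraints 1, 3, and 5 are not satisfied.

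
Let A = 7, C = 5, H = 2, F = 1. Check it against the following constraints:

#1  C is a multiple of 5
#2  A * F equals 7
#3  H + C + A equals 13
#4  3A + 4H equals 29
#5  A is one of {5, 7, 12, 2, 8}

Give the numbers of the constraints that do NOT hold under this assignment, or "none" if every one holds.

Constraint 3 does not hold.

#1 5 / 5 = 1, so 5 divides 5 — holds.
#2 A * F = 7 * 1 = 7 — holds.
#3 H + C + A = 2 + 5 + 7 = 14, not 13 — does not hold.
#4 3A + 4H = 3(7) + 4(2) = 29 — holds.
#5 A = 7 is in {5, 7, 12, 2, 8} — holds.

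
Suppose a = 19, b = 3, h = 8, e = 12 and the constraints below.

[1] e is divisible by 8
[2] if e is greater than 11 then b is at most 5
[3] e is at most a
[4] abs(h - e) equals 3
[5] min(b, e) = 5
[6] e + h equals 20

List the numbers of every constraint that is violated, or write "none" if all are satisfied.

[1] 12 = 8*1 + 4, so 8 does not divide 12  false
[2] e = 12 > 11, so we need b ≤ 5; b = 3 ≤ 5  true
[3] e = 12, a = 19; 12 ≤ 19  true
[4] abs(8 - 12) = 4, not 3  false
[5] min(3, 12) = 3, not 5  false
[6] e + h = 12 + 8 = 20  true

The assignment fails constraints 1, 4, 5.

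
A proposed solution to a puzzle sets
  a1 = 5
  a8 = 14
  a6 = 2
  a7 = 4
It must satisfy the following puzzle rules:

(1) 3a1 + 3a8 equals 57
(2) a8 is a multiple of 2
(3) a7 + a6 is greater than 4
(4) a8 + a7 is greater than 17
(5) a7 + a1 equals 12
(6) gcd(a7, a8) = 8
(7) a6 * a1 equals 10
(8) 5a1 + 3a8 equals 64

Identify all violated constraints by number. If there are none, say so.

The assignment fails constraints 5, 6, 8.

(1) 3a1 + 3a8 = 3(5) + 3(14) = 57 — holds.
(2) 14 / 2 = 7, so 2 divides 14 — holds.
(3) a7 + a6 = 4 + 2 = 6; 6 > 4 — holds.
(4) a8 + a7 = 14 + 4 = 18; 18 > 17 — holds.
(5) a7 + a1 = 4 + 5 = 9, not 12 — fails.
(6) gcd(4, 14) = 2, not 8 — fails.
(7) a6 * a1 = 2 * 5 = 10 — holds.
(8) 5a1 + 3a8 = 5(5) + 3(14) = 67, not 64 — fails.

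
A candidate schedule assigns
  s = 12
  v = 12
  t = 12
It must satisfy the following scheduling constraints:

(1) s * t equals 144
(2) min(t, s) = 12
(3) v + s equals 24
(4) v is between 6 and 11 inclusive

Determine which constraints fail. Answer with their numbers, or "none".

Constraint 4 is violated.

(1) s * t = 12 * 12 = 144 — holds.
(2) min(12, 12) = 12 — holds.
(3) v + s = 12 + 12 = 24 — holds.
(4) v = 12 is outside [6, 11] — fails.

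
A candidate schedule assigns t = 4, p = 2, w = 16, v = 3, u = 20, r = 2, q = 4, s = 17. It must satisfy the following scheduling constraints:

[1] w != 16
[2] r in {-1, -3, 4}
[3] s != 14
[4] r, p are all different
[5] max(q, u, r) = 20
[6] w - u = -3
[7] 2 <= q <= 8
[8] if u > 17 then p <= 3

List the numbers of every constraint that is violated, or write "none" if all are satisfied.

[1] w = 16, but 16 is required to differ  fails
[2] r = 2 is not in {-1, -3, 4}  fails
[3] s = 17, and 17 ≠ 14  holds
[4] r = p = 2, not all different  fails
[5] max(4, 20, 2) = 20  holds
[6] w - u = 16 - 20 = -4, not -3  fails
[7] q = 4 lies in [2, 8]  holds
[8] u = 20 > 17, so we need p ≤ 3; p = 2 ≤ 3  holds

Violated: 1, 2, 4, 6.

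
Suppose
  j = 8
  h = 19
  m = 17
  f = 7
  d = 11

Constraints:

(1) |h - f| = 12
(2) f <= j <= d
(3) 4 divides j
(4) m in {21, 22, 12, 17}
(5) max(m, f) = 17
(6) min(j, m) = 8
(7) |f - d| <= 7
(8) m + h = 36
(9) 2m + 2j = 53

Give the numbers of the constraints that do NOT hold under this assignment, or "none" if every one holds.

(1) |19 - 7| = 12  true
(2) values 7 <= 8 <= 11  true
(3) 8 / 4 = 2, so 4 divides 8  true
(4) m = 17 is in {21, 22, 12, 17}  true
(5) max(17, 7) = 17  true
(6) min(8, 17) = 8  true
(7) |7 - 11| = 4; 4 ≤ 7  true
(8) m + h = 17 + 19 = 36  true
(9) 2m + 2j = 2(17) + 2(8) = 50, not 53  false

Constraint 9 is violated.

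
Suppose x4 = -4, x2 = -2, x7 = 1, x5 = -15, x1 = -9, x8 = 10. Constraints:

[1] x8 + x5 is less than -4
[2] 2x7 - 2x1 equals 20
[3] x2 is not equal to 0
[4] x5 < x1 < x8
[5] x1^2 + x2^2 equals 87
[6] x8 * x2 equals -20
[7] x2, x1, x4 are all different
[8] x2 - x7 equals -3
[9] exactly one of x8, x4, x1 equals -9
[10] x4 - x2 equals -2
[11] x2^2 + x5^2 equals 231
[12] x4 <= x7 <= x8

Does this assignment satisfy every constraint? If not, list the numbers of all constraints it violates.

No — constraints 5 and 11 are not satisfied.

[1] x8 + x5 = 10 + (-15) = -5; -5 < -4  OK
[2] 2x7 - 2x1 = 2(1) - 2(-9) = 20  OK
[3] x2 = -2, and -2 ≠ 0  OK
[4] values -15 < -9 < 10  OK
[5] x1^2 + x2^2 = (-9)^2 + (-2)^2 = 81 + 4 = 85, not 87  FAIL
[6] x8 * x2 = 10 * (-2) = -20  OK
[7] values -2, -9, -4 are pairwise distinct  OK
[8] x2 - x7 = -2 - 1 = -3  OK
[9] x8=10, x4=-4, x1=-9; 1 of them equals -9  OK
[10] x4 - x2 = -4 - (-2) = -2  OK
[11] x2^2 + x5^2 = (-2)^2 + (-15)^2 = 4 + 225 = 229, not 231  FAIL
[12] values -4 <= 1 <= 10  OK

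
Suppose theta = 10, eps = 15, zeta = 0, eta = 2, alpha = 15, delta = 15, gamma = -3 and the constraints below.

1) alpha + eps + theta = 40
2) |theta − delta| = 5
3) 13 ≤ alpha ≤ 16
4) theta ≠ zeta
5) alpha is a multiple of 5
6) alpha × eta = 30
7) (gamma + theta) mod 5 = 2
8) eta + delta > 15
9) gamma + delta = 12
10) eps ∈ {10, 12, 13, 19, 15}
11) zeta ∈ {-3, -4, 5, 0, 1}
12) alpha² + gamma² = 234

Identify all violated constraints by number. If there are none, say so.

1) alpha + eps + theta = 15 + 15 + 10 = 40  yes
2) |10 − 15| = 5  yes
3) alpha = 15 lies in [13, 16]  yes
4) theta = 10, zeta = 0; distinct  yes
5) 15 / 5 = 3, so 5 divides 15  yes
6) alpha × eta = 15 × 2 = 30  yes
7) gamma + theta = 7; 7 mod 5 = 2  yes
8) eta + delta = 2 + 15 = 17; 17 > 15  yes
9) gamma + delta = -3 + 15 = 12  yes
10) eps = 15 is in {10, 12, 13, 19, 15}  yes
11) zeta = 0 is in {-3, -4, 5, 0, 1}  yes
12) alpha² + gamma² = 15² + (-3)² = 225 + 9 = 234  yes

The assignment satisfies every constraint.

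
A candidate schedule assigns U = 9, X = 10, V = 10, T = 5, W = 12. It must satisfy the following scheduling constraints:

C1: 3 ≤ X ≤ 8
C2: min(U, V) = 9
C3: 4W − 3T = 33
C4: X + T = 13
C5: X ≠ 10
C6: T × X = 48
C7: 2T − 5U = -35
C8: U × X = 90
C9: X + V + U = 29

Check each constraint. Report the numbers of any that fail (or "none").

C1: X = 10 is outside [3, 8] — violated.
C2: min(9, 10) = 9 — satisfied.
C3: 4W − 3T = 4(12) − 3(5) = 33 — satisfied.
C4: X + T = 10 + 5 = 15, not 13 — violated.
C5: X = 10, but 10 is required to differ — violated.
C6: T × X = 5 × 10 = 50, not 48 — violated.
C7: 2T − 5U = 2(5) − 5(9) = -35 — satisfied.
C8: U × X = 9 × 10 = 90 — satisfied.
C9: X + V + U = 10 + 10 + 9 = 29 — satisfied.

Constraints 1, 4, 5, and 6 are violated.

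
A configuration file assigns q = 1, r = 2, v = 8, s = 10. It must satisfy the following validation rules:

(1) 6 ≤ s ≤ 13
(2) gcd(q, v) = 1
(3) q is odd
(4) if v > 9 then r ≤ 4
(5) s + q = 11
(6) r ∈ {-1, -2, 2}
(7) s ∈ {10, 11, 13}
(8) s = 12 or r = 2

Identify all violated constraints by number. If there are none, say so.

(1) s = 10 lies in [6, 13]  ✓
(2) gcd(1, 8) = 1  ✓
(3) q = 1 is odd  ✓
(4) v = 8, not > 9; antecedent false, conditional vacuously true  ✓
(5) s + q = 10 + 1 = 11  ✓
(6) r = 2 is in {-1, -2, 2}  ✓
(7) s = 10 is in {10, 11, 13}  ✓
(8) s = 10 ≠ 12, but r = 2 = 2 (second disjunct)  ✓

No violations.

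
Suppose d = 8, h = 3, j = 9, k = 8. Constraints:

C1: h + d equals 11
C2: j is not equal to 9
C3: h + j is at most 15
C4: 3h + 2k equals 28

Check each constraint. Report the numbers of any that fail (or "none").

Constraints 2, 4 are violated.

C1: h + d = 3 + 8 = 11 — holds.
C2: j = 9, but 9 is required to differ — does not hold.
C3: h + j = 3 + 9 = 12; 12 ≤ 15 — holds.
C4: 3h + 2k = 3(3) + 2(8) = 25, not 28 — does not hold.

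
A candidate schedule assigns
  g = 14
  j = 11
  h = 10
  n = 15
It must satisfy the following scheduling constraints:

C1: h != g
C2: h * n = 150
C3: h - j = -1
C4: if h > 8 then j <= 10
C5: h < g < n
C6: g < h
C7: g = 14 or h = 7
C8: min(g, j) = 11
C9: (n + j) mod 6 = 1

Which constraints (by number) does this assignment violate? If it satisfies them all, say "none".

No — constraints 4, 6, and 9 are not satisfied.

C1: h = 10, g = 14; distinct — satisfied.
C2: h * n = 10 * 15 = 150 — satisfied.
C3: h - j = 10 - 11 = -1 — satisfied.
C4: h = 10 > 8, so we need j ≤ 10; but j = 11 > 10 — violated.
C5: values 10 < 14 < 15 — satisfied.
C6: g = 14, h = 10; 14 ≥ 10 (want <) — violated.
C7: g = 14 = 14 (first disjunct) — satisfied.
C8: min(14, 11) = 11 — satisfied.
C9: n + j = 26; 26 mod 6 = 2, not 1 — violated.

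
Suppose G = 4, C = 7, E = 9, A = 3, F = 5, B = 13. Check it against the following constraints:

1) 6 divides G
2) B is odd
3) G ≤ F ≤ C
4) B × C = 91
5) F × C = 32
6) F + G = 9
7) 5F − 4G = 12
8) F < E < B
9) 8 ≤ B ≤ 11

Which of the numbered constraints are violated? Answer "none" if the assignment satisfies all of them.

1) 4 = 6×0 + 4, so 6 does not divide 4 — violated.
2) B = 13 is odd — OK.
3) values 4 ≤ 5 ≤ 7 — OK.
4) B × C = 13 × 7 = 91 — OK.
5) F × C = 5 × 7 = 35, not 32 — violated.
6) F + G = 5 + 4 = 9 — OK.
7) 5F − 4G = 5(5) − 4(4) = 9, not 12 — violated.
8) values 5 < 9 < 13 — OK.
9) B = 13 is outside [8, 11] — violated.

Violated: 1, 5, 7, and 9.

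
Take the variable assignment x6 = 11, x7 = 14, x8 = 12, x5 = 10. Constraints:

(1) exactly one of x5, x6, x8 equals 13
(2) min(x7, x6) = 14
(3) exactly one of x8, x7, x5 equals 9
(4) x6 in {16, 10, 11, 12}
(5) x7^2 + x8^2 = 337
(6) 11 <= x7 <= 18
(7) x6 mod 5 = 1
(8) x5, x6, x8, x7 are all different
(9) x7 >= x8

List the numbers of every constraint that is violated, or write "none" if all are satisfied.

(1) x5=10, x6=11, x8=12; 0 of them equal 13, not exactly one  FAIL
(2) min(14, 11) = 11, not 14  FAIL
(3) x8=12, x7=14, x5=10; 0 of them equal 9, not exactly one  FAIL
(4) x6 = 11 is in {16, 10, 11, 12}  OK
(5) x7^2 + x8^2 = 14^2 + 12^2 = 196 + 144 = 340, not 337  FAIL
(6) x7 = 14 lies in [11, 18]  OK
(7) 11 mod 5 = 1  OK
(8) values 10, 11, 12, 14 are pairwise distinct  OK
(9) x7 = 14, x8 = 12; 14 ≥ 12  OK

No — constraints 1, 2, 3, 5 are not satisfied.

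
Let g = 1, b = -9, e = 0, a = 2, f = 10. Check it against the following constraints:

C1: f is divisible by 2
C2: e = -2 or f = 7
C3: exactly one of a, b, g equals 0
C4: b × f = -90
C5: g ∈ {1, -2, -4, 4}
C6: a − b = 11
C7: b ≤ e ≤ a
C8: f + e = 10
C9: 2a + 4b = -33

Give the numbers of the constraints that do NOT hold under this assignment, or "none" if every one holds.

Violated: 2, 3, and 9.

C1: 10 / 2 = 5, so 2 divides 10 — satisfied.
C2: e = 0 ≠ -2 and f = 10 ≠ 7; both disjuncts false — violated.
C3: a=2, b=-9, g=1; 0 of them equal 0, not exactly one — violated.
C4: b × f = -9 × 10 = -90 — satisfied.
C5: g = 1 is in {1, -2, -4, 4} — satisfied.
C6: a − b = 2 − (-9) = 11 — satisfied.
C7: values -9 ≤ 0 ≤ 2 — satisfied.
C8: f + e = 10 + 0 = 10 — satisfied.
C9: 2a + 4b = 2(2) + 4(-9) = -32, not -33 — violated.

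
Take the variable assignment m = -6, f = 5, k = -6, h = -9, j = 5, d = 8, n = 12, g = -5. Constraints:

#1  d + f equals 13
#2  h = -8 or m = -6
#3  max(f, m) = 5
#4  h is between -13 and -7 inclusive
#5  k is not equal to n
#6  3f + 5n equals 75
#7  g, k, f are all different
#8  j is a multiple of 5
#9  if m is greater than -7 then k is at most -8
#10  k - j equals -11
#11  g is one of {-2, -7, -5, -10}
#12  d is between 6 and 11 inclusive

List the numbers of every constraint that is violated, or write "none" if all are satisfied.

Violated: 9.

#1 d + f = 8 + 5 = 13 — holds.
#2 h = -9 ≠ -8, but m = -6 = -6 (second disjunct) — holds.
#3 max(5, -6) = 5 — holds.
#4 h = -9 lies in [-13, -7] — holds.
#5 k = -6, n = 12; distinct — holds.
#6 3f + 5n = 3(5) + 5(12) = 75 — holds.
#7 values -5, -6, 5 are pairwise distinct — holds.
#8 5 / 5 = 1, so 5 divides 5 — holds.
#9 m = -6 > -7, so we need k ≤ -8; but k = -6 > -8 — fails.
#10 k - j = -6 - 5 = -11 — holds.
#11 g = -5 is in {-2, -7, -5, -10} — holds.
#12 d = 8 lies in [6, 11] — holds.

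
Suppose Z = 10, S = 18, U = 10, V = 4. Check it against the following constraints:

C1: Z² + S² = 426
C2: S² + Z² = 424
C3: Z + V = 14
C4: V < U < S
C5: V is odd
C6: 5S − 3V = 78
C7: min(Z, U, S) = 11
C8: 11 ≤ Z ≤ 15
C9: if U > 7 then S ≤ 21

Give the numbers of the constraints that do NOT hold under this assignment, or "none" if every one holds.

Constraints 1, 5, 7, 8 do not hold.

C1: Z² + S² = 10² + 18² = 100 + 324 = 424, not 426 — violated.
C2: S² + Z² = 18² + 10² = 324 + 100 = 424 — OK.
C3: Z + V = 10 + 4 = 14 — OK.
C4: values 4 < 10 < 18 — OK.
C5: V = 4 is even — violated.
C6: 5S − 3V = 5(18) − 3(4) = 78 — OK.
C7: min(10, 10, 18) = 10, not 11 — violated.
C8: Z = 10 is outside [11, 15] — violated.
C9: U = 10 > 7, so we need S ≤ 21; S = 18 ≤ 21 — OK.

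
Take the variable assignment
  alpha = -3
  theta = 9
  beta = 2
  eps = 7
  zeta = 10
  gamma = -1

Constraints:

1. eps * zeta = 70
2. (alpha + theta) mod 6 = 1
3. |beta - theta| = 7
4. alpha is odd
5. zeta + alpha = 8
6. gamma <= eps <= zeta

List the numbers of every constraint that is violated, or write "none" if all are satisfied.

Violated: 2, 5.

1. eps * zeta = 7 * 10 = 70 — holds.
2. alpha + theta = 6; 6 mod 6 = 0, not 1 — fails.
3. |2 - 9| = 7 — holds.
4. alpha = -3 is odd — holds.
5. zeta + alpha = 10 + (-3) = 7, not 8 — fails.
6. values -1 <= 7 <= 10 — holds.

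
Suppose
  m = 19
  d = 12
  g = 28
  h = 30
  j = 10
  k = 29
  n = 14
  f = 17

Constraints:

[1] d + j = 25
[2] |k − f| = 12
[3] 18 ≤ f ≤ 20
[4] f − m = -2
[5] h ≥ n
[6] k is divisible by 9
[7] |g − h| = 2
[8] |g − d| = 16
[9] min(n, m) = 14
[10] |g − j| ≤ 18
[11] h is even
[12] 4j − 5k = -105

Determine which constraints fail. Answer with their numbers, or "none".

[1] d + j = 12 + 10 = 22, not 25 — fails.
[2] |29 − 17| = 12 — holds.
[3] f = 17 is outside [18, 20] — fails.
[4] f − m = 17 − 19 = -2 — holds.
[5] h = 30, n = 14; 30 ≥ 14 — holds.
[6] 29 = 9×3 + 2, so 9 does not divide 29 — fails.
[7] |28 − 30| = 2 — holds.
[8] |28 − 12| = 16 — holds.
[9] min(14, 19) = 14 — holds.
[10] |28 − 10| = 18; 18 ≤ 18 — holds.
[11] h = 30 is even — holds.
[12] 4j − 5k = 4(10) − 5(29) = -105 — holds.

Constraints 1, 3, and 6 do not hold.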